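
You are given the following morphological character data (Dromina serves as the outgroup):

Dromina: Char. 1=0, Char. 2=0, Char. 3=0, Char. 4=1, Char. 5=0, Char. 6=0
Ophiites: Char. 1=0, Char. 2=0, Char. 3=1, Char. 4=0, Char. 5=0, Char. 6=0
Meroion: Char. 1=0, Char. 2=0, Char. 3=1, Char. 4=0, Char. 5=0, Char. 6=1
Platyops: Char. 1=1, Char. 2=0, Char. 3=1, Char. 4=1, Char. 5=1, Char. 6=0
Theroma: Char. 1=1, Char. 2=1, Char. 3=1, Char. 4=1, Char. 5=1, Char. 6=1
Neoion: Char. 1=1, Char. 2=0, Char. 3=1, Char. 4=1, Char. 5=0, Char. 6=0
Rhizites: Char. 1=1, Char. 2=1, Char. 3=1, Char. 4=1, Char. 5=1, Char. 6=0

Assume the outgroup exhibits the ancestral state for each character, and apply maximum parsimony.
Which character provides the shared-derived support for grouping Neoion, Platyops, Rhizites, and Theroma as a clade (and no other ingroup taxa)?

Char. 1

Character polarity is set by the outgroup: the derived state is whichever differs from the outgroup's state, so for Char. 4 the derived state is '0', and for the remaining characters it is '1'.
Char. 1 (derived state '1') is shared by Neoion, Platyops, Rhizites, and Theroma — a synapomorphy uniting that clade.
Char. 2 (derived state '1') is shared by Rhizites and Theroma — a synapomorphy uniting that clade.
Char. 3 (derived state '1') is shared by all ingroup taxa — unites the whole ingroup.
Only Meroion and Ophiites show the derived state '0' for Char. 4, supporting them as a clade.
Char. 5: derived state '1' in Platyops, Rhizites, and Theroma only — synapomorphy for {Platyops, Rhizites, Theroma}.
Char. 6 (state '1') occurs in Meroion and Theroma but conflicts with the nesting implied by the other characters — most parsimoniously interpreted as homoplasy.
Most parsimonious ingroup topology: ((Ophiites,Meroion),((Platyops,(Theroma,Rhizites)),Neoion)).
The clade {Neoion, Platyops, Rhizites, Theroma} is supported by Char. 1: its derived state '1' occurs in exactly those taxa and in no other taxon (including the outgroup).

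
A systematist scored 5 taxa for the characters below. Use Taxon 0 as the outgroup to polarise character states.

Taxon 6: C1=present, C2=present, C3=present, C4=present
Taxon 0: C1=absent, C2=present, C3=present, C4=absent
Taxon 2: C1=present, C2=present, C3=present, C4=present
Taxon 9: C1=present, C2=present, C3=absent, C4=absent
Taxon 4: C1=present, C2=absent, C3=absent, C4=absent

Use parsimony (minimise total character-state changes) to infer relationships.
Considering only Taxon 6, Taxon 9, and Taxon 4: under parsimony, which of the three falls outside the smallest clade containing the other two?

Taxon 6

Character polarity is set by the outgroup: the derived state is whichever differs from the outgroup's state, so for C2, C3 the derived state is 'absent', and for the remaining characters it is 'present'.
C1 (derived state 'present') is shared by all ingroup taxa — unites the whole ingroup.
C2 (derived state 'absent') is unique to Taxon 4 (autapomorphy; uninformative for grouping).
C3 (derived state 'absent') is shared by Taxon 4 and Taxon 9 — a synapomorphy uniting that clade.
Only Taxon 2 and Taxon 6 show the derived state 'present' for C4, supporting them as a clade.
Most parsimonious ingroup topology: ((Taxon 6,Taxon 2),(Taxon 4,Taxon 9)).
Taxon 4 and Taxon 9 share a more recent common ancestor with each other than either does with Taxon 6, so Taxon 6 is the least closely related of the three.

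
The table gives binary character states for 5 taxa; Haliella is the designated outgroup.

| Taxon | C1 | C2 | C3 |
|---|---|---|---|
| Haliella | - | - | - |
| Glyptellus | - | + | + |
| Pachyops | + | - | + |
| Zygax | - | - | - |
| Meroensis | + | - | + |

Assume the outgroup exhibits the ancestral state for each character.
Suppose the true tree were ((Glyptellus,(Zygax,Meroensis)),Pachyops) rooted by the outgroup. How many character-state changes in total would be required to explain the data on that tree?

5

Map each character onto ((Glyptellus,(Zygax,Meroensis)),Pachyops) (rooted by Haliella) and count the minimum state changes it requires (Fitch parsimony):
C1: 2; C2: 1; C3: 2.
Total tree length = 5.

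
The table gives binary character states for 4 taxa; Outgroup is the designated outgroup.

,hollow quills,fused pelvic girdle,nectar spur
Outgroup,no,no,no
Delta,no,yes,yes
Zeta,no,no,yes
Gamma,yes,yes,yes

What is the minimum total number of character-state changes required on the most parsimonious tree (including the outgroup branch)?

3

The outgroup has state 'no' for every character, so 'yes' is the derived state throughout.
hollow quills (derived state 'yes') is unique to Gamma (autapomorphy; uninformative for grouping).
fused pelvic girdle: derived state 'yes' in Delta and Gamma only — synapomorphy for {Delta, Gamma}.
nectar spur (derived state 'yes') is shared by all ingroup taxa — unites the whole ingroup.
Most parsimonious ingroup topology: ((Delta,Gamma),Zeta).
Changes per character on this tree: hollow quills: 1; fused pelvic girdle: 1; nectar spur: 1.
Total = 3.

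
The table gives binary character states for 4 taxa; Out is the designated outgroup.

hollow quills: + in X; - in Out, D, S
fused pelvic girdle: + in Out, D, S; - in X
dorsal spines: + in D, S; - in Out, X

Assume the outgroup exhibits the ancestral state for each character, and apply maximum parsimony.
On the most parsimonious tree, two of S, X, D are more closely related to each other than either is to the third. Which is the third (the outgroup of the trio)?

Character polarity is set by the outgroup: the derived state is whichever differs from the outgroup's state, so for fused pelvic girdle the derived state is '-', and for the remaining characters it is '+'.
hollow quills (derived state '+') is unique to X (autapomorphy; uninformative for grouping).
fused pelvic girdle: derived state '-' in X only — an autapomorphy, so it tells us nothing about relationships among taxa.
dorsal spines: derived state '+' in D and S only — synapomorphy for {D, S}.
Most parsimonious ingroup topology: ((D,S),X).
S and D share a more recent common ancestor with each other than either does with X, so X is the least closely related of the three.

X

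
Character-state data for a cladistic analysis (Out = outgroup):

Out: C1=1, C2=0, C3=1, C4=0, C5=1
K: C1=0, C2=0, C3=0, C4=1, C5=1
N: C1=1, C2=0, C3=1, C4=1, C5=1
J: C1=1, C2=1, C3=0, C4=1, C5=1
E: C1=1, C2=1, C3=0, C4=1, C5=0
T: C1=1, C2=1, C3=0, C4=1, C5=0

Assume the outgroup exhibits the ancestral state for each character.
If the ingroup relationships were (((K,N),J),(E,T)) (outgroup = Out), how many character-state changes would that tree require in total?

Map each character onto (((K,N),J),(E,T)) (rooted by Out) and count the minimum state changes it requires (Fitch parsimony):
C1: 1; C2: 2; C3: 2; C4: 1; C5: 1.
Total tree length = 7.

7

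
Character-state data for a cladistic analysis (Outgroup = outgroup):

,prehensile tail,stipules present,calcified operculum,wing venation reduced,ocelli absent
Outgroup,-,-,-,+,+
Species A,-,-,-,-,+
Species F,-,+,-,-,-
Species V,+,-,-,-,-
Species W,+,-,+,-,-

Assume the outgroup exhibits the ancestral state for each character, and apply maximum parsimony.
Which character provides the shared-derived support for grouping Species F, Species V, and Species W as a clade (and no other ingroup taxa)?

ocelli absent

Character polarity is set by the outgroup: the derived state is whichever differs from the outgroup's state, so for wing venation reduced, ocelli absent the derived state is '-', and for the remaining characters it is '+'.
Only Species V and Species W show the derived state '+' for prehensile tail, supporting them as a clade.
stipules present: derived state '+' in Species F only — an autapomorphy, so it tells us nothing about relationships among taxa.
calcified operculum (derived state '+') is unique to Species W (autapomorphy; uninformative for grouping).
All ingroup taxa share the derived state '-' for wing venation reduced; it defines the ingroup but does not resolve relationships within it.
ocelli absent: derived state '-' in Species F, Species V, and Species W only — synapomorphy for {Species F, Species V, Species W}.
Most parsimonious ingroup topology: (Species A,((Species W,Species V),Species F)).
The clade {Species F, Species V, Species W} is supported by ocelli absent: its derived state '-' occurs in exactly those taxa and in no other taxon (including the outgroup).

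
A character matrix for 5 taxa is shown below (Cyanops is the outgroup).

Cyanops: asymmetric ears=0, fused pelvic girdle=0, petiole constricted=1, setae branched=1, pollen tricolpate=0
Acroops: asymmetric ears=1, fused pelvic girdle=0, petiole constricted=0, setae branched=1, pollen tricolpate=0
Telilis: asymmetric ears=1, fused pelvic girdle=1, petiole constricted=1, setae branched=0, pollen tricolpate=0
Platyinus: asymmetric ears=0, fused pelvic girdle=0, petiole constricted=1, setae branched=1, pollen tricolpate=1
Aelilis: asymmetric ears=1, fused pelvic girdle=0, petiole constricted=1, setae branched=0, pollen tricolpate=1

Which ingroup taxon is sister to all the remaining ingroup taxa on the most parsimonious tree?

Character polarity is set by the outgroup: the derived state is whichever differs from the outgroup's state, so for petiole constricted, setae branched the derived state is '0', and for the remaining characters it is '1'.
Only Acroops, Aelilis, and Telilis show the derived state '1' for asymmetric ears, supporting them as a clade.
fused pelvic girdle: derived state '1' in Telilis only — an autapomorphy, so it tells us nothing about relationships among taxa.
petiole constricted (derived state '0') is unique to Acroops (autapomorphy; uninformative for grouping).
setae branched: derived state '0' in Aelilis and Telilis only — synapomorphy for {Aelilis, Telilis}.
pollen tricolpate (state '1') occurs in Aelilis and Platyinus but conflicts with the nesting implied by the other characters — most parsimoniously interpreted as homoplasy.
Most parsimonious ingroup topology: ((Acroops,(Telilis,Aelilis)),Platyinus).
Platyinus is sister to the clade containing all other ingroup taxa, so it is the earliest-diverging (most basal) ingroup lineage.

Platyinus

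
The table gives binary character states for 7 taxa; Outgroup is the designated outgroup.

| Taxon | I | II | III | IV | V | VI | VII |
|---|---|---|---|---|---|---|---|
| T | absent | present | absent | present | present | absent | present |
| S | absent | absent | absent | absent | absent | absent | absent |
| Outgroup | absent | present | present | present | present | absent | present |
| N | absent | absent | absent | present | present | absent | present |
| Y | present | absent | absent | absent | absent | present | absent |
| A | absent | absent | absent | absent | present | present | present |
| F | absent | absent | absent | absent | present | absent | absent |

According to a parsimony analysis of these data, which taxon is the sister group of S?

Y

Character polarity is set by the outgroup: the derived state is whichever differs from the outgroup's state, so for II, III, IV, V, VII the derived state is 'absent', and for the remaining characters it is 'present'.
I: derived state 'present' in Y only — an autapomorphy, so it tells us nothing about relationships among taxa.
Only A, F, N, S, and Y show the derived state 'absent' for II, supporting them as a clade.
All ingroup taxa share the derived state 'absent' for III; it defines the ingroup but does not resolve relationships within it.
IV (derived state 'absent') is shared by A, F, S, and Y — a synapomorphy uniting that clade.
V (derived state 'absent') is shared by S and Y — a synapomorphy uniting that clade.
VI groups A and Y, which is incompatible with the clades supported by the remaining characters; treating it as convergent (homoplasy) costs fewer steps than any alternative tree.
Only F, S, and Y show the derived state 'absent' for VII, supporting them as a clade.
Most parsimonious ingroup topology: (((A,((S,Y),F)),N),T).
S and Y form a cherry on this tree, so they are sister taxa.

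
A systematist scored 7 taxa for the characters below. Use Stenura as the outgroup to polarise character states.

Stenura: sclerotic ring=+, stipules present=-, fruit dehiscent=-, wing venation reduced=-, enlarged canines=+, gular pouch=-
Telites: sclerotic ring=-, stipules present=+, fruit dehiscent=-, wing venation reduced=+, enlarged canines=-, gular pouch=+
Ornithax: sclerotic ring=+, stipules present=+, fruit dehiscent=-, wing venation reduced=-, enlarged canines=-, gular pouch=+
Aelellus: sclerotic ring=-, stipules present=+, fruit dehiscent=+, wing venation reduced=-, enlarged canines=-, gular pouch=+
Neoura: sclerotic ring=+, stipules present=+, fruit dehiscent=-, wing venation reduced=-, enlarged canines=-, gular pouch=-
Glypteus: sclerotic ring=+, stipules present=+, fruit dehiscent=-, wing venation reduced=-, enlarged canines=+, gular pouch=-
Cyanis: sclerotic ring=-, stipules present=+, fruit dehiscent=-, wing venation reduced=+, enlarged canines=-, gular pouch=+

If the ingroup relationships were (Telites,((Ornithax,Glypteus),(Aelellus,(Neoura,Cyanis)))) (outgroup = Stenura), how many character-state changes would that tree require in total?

Map each character onto (Telites,((Ornithax,Glypteus),(Aelellus,(Neoura,Cyanis)))) (rooted by Stenura) and count the minimum state changes it requires (Fitch parsimony):
sclerotic ring: 3; stipules present: 1; fruit dehiscent: 1; wing venation reduced: 2; enlarged canines: 2; gular pouch: 3.
Total tree length = 12.

12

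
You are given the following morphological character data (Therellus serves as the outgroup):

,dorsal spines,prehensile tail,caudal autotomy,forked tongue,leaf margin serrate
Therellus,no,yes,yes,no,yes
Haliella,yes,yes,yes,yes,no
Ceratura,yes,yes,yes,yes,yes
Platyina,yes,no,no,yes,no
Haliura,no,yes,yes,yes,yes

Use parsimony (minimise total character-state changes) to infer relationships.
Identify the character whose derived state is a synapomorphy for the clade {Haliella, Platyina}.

Character polarity is set by the outgroup: the derived state is whichever differs from the outgroup's state, so for prehensile tail, caudal autotomy, leaf margin serrate the derived state is 'no', and for the remaining characters it is 'yes'.
dorsal spines: derived state 'yes' in Ceratura, Haliella, and Platyina only — synapomorphy for {Ceratura, Haliella, Platyina}.
prehensile tail: derived state 'no' in Platyina only — an autapomorphy, so it tells us nothing about relationships among taxa.
caudal autotomy (derived state 'no') is unique to Platyina (autapomorphy; uninformative for grouping).
All ingroup taxa share the derived state 'yes' for forked tongue; it defines the ingroup but does not resolve relationships within it.
leaf margin serrate (derived state 'no') is shared by Haliella and Platyina — a synapomorphy uniting that clade.
Most parsimonious ingroup topology: (((Haliella,Platyina),Ceratura),Haliura).
The clade {Haliella, Platyina} is supported by leaf margin serrate: its derived state 'no' occurs in exactly those taxa and in no other taxon (including the outgroup).

leaf margin serrate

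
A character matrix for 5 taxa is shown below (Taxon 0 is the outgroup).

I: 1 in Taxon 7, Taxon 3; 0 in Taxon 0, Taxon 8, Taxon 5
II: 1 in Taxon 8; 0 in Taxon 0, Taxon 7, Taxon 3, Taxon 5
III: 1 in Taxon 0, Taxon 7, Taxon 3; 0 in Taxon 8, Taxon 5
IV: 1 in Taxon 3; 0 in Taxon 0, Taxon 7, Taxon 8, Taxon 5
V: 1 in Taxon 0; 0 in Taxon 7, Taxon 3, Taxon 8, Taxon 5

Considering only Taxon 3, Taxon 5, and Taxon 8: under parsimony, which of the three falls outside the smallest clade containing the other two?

Taxon 3

Character polarity is set by the outgroup: the derived state is whichever differs from the outgroup's state, so for III, V the derived state is '0', and for the remaining characters it is '1'.
Only Taxon 3 and Taxon 7 show the derived state '1' for I, supporting them as a clade.
II (derived state '1') is unique to Taxon 8 (autapomorphy; uninformative for grouping).
III: derived state '0' in Taxon 5 and Taxon 8 only — synapomorphy for {Taxon 5, Taxon 8}.
IV: derived state '1' in Taxon 3 only — an autapomorphy, so it tells us nothing about relationships among taxa.
All ingroup taxa share the derived state '0' for V; it defines the ingroup but does not resolve relationships within it.
Most parsimonious ingroup topology: ((Taxon 7,Taxon 3),(Taxon 8,Taxon 5)).
Taxon 8 and Taxon 5 share a more recent common ancestor with each other than either does with Taxon 3, so Taxon 3 is the least closely related of the three.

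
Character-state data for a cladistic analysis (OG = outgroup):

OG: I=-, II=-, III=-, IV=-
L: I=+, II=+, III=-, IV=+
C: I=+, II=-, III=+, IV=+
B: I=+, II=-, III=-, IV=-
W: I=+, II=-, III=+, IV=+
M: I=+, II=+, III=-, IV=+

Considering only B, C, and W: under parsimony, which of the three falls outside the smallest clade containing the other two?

The outgroup has state '-' for every character, so '+' is the derived state throughout.
All ingroup taxa share the derived state '+' for I; it defines the ingroup but does not resolve relationships within it.
Only L and M show the derived state '+' for II, supporting them as a clade.
Only C and W show the derived state '+' for III, supporting them as a clade.
Only C, L, M, and W show the derived state '+' for IV, supporting them as a clade.
Most parsimonious ingroup topology: (((L,M),(C,W)),B).
C and W share a more recent common ancestor with each other than either does with B, so B is the least closely related of the three.

B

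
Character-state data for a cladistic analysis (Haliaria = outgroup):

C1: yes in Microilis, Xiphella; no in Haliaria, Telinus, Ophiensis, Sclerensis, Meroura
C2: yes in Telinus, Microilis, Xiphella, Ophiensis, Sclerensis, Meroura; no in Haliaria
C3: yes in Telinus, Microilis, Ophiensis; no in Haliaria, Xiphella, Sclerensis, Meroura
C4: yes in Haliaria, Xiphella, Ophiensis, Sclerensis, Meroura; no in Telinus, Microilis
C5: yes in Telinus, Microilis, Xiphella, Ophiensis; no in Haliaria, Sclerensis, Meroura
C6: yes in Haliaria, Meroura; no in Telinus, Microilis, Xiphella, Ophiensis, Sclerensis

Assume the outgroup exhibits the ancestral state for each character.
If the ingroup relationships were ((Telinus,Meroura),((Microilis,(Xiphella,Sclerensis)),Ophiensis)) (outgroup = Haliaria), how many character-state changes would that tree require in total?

Map each character onto ((Telinus,Meroura),((Microilis,(Xiphella,Sclerensis)),Ophiensis)) (rooted by Haliaria) and count the minimum state changes it requires (Fitch parsimony):
C1: 2; C2: 1; C3: 3; C4: 2; C5: 3; C6: 2.
Total tree length = 13.

13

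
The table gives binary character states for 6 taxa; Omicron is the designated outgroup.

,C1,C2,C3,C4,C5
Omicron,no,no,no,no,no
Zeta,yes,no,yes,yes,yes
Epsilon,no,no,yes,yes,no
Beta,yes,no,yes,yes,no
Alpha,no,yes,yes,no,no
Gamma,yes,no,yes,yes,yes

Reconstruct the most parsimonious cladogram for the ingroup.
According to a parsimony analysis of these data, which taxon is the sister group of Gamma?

Zeta

The outgroup has state 'no' for every character, so 'yes' is the derived state throughout.
C1 (derived state 'yes') is shared by Beta, Gamma, and Zeta — a synapomorphy uniting that clade.
C2 (derived state 'yes') is unique to Alpha (autapomorphy; uninformative for grouping).
All ingroup taxa share the derived state 'yes' for C3; it defines the ingroup but does not resolve relationships within it.
Only Beta, Epsilon, Gamma, and Zeta show the derived state 'yes' for C4, supporting them as a clade.
Only Gamma and Zeta show the derived state 'yes' for C5, supporting them as a clade.
Most parsimonious ingroup topology: ((((Zeta,Gamma),Beta),Epsilon),Alpha).
Gamma and Zeta form a cherry on this tree, so they are sister taxa.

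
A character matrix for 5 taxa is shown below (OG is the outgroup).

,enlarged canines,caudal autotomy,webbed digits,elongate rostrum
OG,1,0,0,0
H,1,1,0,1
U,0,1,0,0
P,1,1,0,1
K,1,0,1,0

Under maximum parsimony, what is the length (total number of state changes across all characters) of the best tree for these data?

4

Character polarity is set by the outgroup: the derived state is whichever differs from the outgroup's state, so for enlarged canines the derived state is '0', and for the remaining characters it is '1'.
enlarged canines (derived state '0') is unique to U (autapomorphy; uninformative for grouping).
caudal autotomy: derived state '1' in H, P, and U only — synapomorphy for {H, P, U}.
webbed digits: derived state '1' in K only — an autapomorphy, so it tells us nothing about relationships among taxa.
elongate rostrum (derived state '1') is shared by H and P — a synapomorphy uniting that clade.
Most parsimonious ingroup topology: (((H,P),U),K).
Changes per character on this tree: enlarged canines: 1; caudal autotomy: 1; webbed digits: 1; elongate rostrum: 1.
Total = 4.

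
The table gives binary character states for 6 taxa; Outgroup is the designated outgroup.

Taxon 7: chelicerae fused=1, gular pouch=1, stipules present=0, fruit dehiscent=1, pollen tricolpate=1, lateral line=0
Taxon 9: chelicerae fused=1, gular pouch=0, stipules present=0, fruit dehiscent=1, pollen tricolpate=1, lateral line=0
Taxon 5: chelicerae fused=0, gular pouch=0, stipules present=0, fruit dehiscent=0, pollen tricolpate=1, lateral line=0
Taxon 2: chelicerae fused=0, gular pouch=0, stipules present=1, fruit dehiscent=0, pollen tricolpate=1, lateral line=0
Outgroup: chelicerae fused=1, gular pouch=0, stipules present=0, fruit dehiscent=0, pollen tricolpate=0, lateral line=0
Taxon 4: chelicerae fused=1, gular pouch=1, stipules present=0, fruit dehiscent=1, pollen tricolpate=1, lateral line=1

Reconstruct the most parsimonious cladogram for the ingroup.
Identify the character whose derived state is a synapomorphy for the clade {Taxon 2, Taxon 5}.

Character polarity is set by the outgroup: the derived state is whichever differs from the outgroup's state, so for chelicerae fused the derived state is '0', and for the remaining characters it is '1'.
chelicerae fused (derived state '0') is shared by Taxon 2 and Taxon 5 — a synapomorphy uniting that clade.
Only Taxon 4 and Taxon 7 show the derived state '1' for gular pouch, supporting them as a clade.
stipules present: derived state '1' in Taxon 2 only — an autapomorphy, so it tells us nothing about relationships among taxa.
fruit dehiscent (derived state '1') is shared by Taxon 4, Taxon 7, and Taxon 9 — a synapomorphy uniting that clade.
pollen tricolpate (derived state '1') is shared by all ingroup taxa — unites the whole ingroup.
lateral line (derived state '1') is unique to Taxon 4 (autapomorphy; uninformative for grouping).
Most parsimonious ingroup topology: (((Taxon 4,Taxon 7),Taxon 9),(Taxon 5,Taxon 2)).
The clade {Taxon 2, Taxon 5} is supported by chelicerae fused: its derived state '0' occurs in exactly those taxa and in no other taxon (including the outgroup).

chelicerae fused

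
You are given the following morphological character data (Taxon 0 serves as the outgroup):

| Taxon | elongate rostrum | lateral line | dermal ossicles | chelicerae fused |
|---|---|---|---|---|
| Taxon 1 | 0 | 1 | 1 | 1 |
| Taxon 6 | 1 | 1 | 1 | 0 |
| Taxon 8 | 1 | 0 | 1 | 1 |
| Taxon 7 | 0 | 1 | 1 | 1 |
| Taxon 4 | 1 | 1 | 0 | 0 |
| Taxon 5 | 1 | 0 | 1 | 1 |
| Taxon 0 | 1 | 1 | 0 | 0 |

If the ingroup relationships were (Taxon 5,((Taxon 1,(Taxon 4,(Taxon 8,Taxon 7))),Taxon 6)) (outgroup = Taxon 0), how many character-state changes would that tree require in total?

9

Map each character onto (Taxon 5,((Taxon 1,(Taxon 4,(Taxon 8,Taxon 7))),Taxon 6)) (rooted by Taxon 0) and count the minimum state changes it requires (Fitch parsimony):
elongate rostrum: 2; lateral line: 2; dermal ossicles: 2; chelicerae fused: 3.
Total tree length = 9.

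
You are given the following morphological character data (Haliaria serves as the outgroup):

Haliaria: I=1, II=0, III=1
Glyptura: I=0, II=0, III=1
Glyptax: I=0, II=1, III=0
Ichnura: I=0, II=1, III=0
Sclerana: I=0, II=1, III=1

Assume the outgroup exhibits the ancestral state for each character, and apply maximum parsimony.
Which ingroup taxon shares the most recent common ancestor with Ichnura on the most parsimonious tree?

Glyptax

Character polarity is set by the outgroup: the derived state is whichever differs from the outgroup's state, so for I, III the derived state is '0', and for the remaining characters it is '1'.
I (derived state '0') is shared by all ingroup taxa — unites the whole ingroup.
II (derived state '1') is shared by Glyptax, Ichnura, and Sclerana — a synapomorphy uniting that clade.
Only Glyptax and Ichnura show the derived state '0' for III, supporting them as a clade.
Most parsimonious ingroup topology: (Glyptura,((Glyptax,Ichnura),Sclerana)).
Ichnura and Glyptax form a cherry on this tree, so they are sister taxa.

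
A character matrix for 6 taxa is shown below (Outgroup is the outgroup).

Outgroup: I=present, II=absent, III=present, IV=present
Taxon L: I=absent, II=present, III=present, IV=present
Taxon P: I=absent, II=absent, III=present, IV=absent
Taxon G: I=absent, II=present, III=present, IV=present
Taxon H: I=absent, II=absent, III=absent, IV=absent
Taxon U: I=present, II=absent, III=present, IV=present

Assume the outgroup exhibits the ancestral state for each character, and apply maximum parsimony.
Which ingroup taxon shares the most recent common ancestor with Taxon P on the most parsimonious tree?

Character polarity is set by the outgroup: the derived state is whichever differs from the outgroup's state, so for I, III, IV the derived state is 'absent', and for the remaining characters it is 'present'.
Only Taxon G, Taxon H, Taxon L, and Taxon P show the derived state 'absent' for I, supporting them as a clade.
II: derived state 'present' in Taxon G and Taxon L only — synapomorphy for {Taxon G, Taxon L}.
III: derived state 'absent' in Taxon H only — an autapomorphy, so it tells us nothing about relationships among taxa.
IV: derived state 'absent' in Taxon H and Taxon P only — synapomorphy for {Taxon H, Taxon P}.
Most parsimonious ingroup topology: (((Taxon L,Taxon G),(Taxon P,Taxon H)),Taxon U).
Taxon P and Taxon H form a cherry on this tree, so they are sister taxa.

Taxon H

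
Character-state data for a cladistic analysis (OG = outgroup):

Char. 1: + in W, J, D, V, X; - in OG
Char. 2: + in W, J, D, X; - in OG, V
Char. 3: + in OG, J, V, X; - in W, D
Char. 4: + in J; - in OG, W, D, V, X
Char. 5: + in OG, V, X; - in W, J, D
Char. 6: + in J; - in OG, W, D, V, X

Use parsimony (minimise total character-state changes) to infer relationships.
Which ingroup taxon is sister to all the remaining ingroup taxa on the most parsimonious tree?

Character polarity is set by the outgroup: the derived state is whichever differs from the outgroup's state, so for Char. 3, Char. 5 the derived state is '-', and for the remaining characters it is '+'.
All ingroup taxa share the derived state '+' for Char. 1; it defines the ingroup but does not resolve relationships within it.
Only D, J, W, and X show the derived state '+' for Char. 2, supporting them as a clade.
Char. 3 (derived state '-') is shared by D and W — a synapomorphy uniting that clade.
Char. 4 (derived state '+') is unique to J (autapomorphy; uninformative for grouping).
Char. 5: derived state '-' in D, J, and W only — synapomorphy for {D, J, W}.
Char. 6: derived state '+' in J only — an autapomorphy, so it tells us nothing about relationships among taxa.
Most parsimonious ingroup topology: ((((W,D),J),X),V).
V is sister to the clade containing all other ingroup taxa, so it is the earliest-diverging (most basal) ingroup lineage.

V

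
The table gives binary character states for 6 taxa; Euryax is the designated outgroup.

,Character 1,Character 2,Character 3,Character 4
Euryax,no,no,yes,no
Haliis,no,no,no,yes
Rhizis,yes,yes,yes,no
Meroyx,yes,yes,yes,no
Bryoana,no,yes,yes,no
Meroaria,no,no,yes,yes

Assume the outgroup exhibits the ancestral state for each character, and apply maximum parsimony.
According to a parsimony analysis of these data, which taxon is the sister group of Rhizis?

Character polarity is set by the outgroup: the derived state is whichever differs from the outgroup's state, so for Character 3 the derived state is 'no', and for the remaining characters it is 'yes'.
Only Meroyx and Rhizis show the derived state 'yes' for Character 1, supporting them as a clade.
Character 2: derived state 'yes' in Bryoana, Meroyx, and Rhizis only — synapomorphy for {Bryoana, Meroyx, Rhizis}.
Character 3: derived state 'no' in Haliis only — an autapomorphy, so it tells us nothing about relationships among taxa.
Only Haliis and Meroaria show the derived state 'yes' for Character 4, supporting them as a clade.
Most parsimonious ingroup topology: ((Haliis,Meroaria),((Rhizis,Meroyx),Bryoana)).
Rhizis and Meroyx form a cherry on this tree, so they are sister taxa.

Meroyx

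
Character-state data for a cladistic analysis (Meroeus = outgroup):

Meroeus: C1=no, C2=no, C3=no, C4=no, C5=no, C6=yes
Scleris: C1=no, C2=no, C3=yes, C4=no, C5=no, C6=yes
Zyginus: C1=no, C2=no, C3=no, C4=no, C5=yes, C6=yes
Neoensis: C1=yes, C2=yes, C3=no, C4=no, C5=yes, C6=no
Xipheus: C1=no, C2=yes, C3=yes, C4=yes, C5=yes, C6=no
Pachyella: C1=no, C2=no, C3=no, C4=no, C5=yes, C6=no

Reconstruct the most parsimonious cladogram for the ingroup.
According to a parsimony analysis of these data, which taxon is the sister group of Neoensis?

Xipheus

Character polarity is set by the outgroup: the derived state is whichever differs from the outgroup's state, so for C6 the derived state is 'no', and for the remaining characters it is 'yes'.
C1: derived state 'yes' in Neoensis only — an autapomorphy, so it tells us nothing about relationships among taxa.
C2 (derived state 'yes') is shared by Neoensis and Xipheus — a synapomorphy uniting that clade.
C3 groups Scleris and Xipheus, which is incompatible with the clades supported by the remaining characters; treating it as convergent (homoplasy) costs fewer steps than any alternative tree.
C4: derived state 'yes' in Xipheus only — an autapomorphy, so it tells us nothing about relationships among taxa.
C5: derived state 'yes' in Neoensis, Pachyella, Xipheus, and Zyginus only — synapomorphy for {Neoensis, Pachyella, Xipheus, Zyginus}.
C6 (derived state 'no') is shared by Neoensis, Pachyella, and Xipheus — a synapomorphy uniting that clade.
Most parsimonious ingroup topology: (Scleris,(Zyginus,((Neoensis,Xipheus),Pachyella))).
Neoensis and Xipheus form a cherry on this tree, so they are sister taxa.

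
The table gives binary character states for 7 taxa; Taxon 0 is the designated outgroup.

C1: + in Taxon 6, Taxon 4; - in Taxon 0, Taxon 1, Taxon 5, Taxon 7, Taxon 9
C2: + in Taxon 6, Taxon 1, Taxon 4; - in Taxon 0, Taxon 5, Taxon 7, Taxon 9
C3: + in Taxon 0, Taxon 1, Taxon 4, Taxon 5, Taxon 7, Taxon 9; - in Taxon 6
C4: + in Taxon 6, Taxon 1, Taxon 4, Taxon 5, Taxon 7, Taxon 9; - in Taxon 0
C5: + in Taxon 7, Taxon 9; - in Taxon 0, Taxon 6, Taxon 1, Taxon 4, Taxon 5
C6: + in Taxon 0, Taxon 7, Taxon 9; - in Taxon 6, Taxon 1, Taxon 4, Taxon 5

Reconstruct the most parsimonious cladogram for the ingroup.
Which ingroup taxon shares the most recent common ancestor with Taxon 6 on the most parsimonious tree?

Taxon 4

Character polarity is set by the outgroup: the derived state is whichever differs from the outgroup's state, so for C3, C6 the derived state is '-', and for the remaining characters it is '+'.
C1 (derived state '+') is shared by Taxon 4 and Taxon 6 — a synapomorphy uniting that clade.
C2 (derived state '+') is shared by Taxon 1, Taxon 4, and Taxon 6 — a synapomorphy uniting that clade.
C3 (derived state '-') is unique to Taxon 6 (autapomorphy; uninformative for grouping).
All ingroup taxa share the derived state '+' for C4; it defines the ingroup but does not resolve relationships within it.
C5 (derived state '+') is shared by Taxon 7 and Taxon 9 — a synapomorphy uniting that clade.
C6: derived state '-' in Taxon 1, Taxon 4, Taxon 5, and Taxon 6 only — synapomorphy for {Taxon 1, Taxon 4, Taxon 5, Taxon 6}.
Most parsimonious ingroup topology: ((((Taxon 6,Taxon 4),Taxon 1),Taxon 5),(Taxon 7,Taxon 9)).
Taxon 6 and Taxon 4 form a cherry on this tree, so they are sister taxa.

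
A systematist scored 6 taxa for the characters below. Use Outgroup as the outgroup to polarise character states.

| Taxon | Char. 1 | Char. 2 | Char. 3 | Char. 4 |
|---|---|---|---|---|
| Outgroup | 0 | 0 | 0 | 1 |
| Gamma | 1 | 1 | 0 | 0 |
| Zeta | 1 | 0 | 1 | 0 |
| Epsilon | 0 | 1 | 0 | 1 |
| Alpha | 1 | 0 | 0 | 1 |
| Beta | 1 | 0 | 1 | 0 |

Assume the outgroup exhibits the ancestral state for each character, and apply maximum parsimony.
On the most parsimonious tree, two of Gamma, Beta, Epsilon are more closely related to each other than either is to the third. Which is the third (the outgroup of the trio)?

Epsilon

Character polarity is set by the outgroup: the derived state is whichever differs from the outgroup's state, so for Char. 4 the derived state is '0', and for the remaining characters it is '1'.
Char. 1 (derived state '1') is shared by Alpha, Beta, Gamma, and Zeta — a synapomorphy uniting that clade.
Char. 2 (state '1') occurs in Epsilon and Gamma but conflicts with the nesting implied by the other characters — most parsimoniously interpreted as homoplasy.
Char. 3 (derived state '1') is shared by Beta and Zeta — a synapomorphy uniting that clade.
Only Beta, Gamma, and Zeta show the derived state '0' for Char. 4, supporting them as a clade.
Most parsimonious ingroup topology: (((Gamma,(Zeta,Beta)),Alpha),Epsilon).
Gamma and Beta share a more recent common ancestor with each other than either does with Epsilon, so Epsilon is the least closely related of the three.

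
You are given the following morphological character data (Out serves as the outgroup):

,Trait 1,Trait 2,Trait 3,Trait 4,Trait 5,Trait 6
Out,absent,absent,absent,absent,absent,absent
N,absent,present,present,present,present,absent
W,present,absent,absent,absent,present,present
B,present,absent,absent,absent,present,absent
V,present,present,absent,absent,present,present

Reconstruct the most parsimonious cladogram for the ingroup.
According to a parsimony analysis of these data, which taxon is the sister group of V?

W

The outgroup has state 'absent' for every character, so 'present' is the derived state throughout.
Trait 1 (derived state 'present') is shared by B, V, and W — a synapomorphy uniting that clade.
Trait 2 (state 'present') occurs in N and V but conflicts with the nesting implied by the other characters — most parsimoniously interpreted as homoplasy.
Trait 3: derived state 'present' in N only — an autapomorphy, so it tells us nothing about relationships among taxa.
Trait 4 (derived state 'present') is unique to N (autapomorphy; uninformative for grouping).
All ingroup taxa share the derived state 'present' for Trait 5; it defines the ingroup but does not resolve relationships within it.
Trait 6: derived state 'present' in V and W only — synapomorphy for {V, W}.
Most parsimonious ingroup topology: (N,((W,V),B)).
V and W form a cherry on this tree, so they are sister taxa.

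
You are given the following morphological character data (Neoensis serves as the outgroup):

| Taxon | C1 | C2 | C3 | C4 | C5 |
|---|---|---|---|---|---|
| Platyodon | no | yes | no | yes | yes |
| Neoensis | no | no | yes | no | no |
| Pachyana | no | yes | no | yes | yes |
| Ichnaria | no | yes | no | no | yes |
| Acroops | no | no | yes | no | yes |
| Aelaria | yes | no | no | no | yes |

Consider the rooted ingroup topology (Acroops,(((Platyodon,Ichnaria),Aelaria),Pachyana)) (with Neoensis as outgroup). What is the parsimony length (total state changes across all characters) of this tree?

7

Map each character onto (Acroops,(((Platyodon,Ichnaria),Aelaria),Pachyana)) (rooted by Neoensis) and count the minimum state changes it requires (Fitch parsimony):
C1: 1; C2: 2; C3: 1; C4: 2; C5: 1.
Total tree length = 7.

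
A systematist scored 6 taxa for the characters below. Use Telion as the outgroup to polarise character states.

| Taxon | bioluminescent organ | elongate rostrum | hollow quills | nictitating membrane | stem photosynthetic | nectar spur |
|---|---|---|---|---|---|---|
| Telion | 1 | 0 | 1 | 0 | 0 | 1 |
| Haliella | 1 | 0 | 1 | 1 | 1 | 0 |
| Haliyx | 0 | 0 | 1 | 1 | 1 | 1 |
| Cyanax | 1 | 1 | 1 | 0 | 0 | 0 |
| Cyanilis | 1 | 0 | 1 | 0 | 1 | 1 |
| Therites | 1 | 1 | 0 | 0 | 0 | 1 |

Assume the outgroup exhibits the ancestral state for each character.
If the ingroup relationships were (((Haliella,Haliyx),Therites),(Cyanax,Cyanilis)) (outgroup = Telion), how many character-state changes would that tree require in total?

9

Map each character onto (((Haliella,Haliyx),Therites),(Cyanax,Cyanilis)) (rooted by Telion) and count the minimum state changes it requires (Fitch parsimony):
bioluminescent organ: 1; elongate rostrum: 2; hollow quills: 1; nictitating membrane: 1; stem photosynthetic: 2; nectar spur: 2.
Total tree length = 9.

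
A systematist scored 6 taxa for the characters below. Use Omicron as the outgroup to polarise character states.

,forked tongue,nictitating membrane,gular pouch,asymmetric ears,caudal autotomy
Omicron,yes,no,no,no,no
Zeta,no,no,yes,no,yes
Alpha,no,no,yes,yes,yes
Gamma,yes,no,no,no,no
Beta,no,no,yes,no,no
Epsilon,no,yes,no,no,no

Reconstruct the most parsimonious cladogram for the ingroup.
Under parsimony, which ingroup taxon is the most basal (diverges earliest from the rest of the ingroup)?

Character polarity is set by the outgroup: the derived state is whichever differs from the outgroup's state, so for forked tongue the derived state is 'no', and for the remaining characters it is 'yes'.
forked tongue (derived state 'no') is shared by Alpha, Beta, Epsilon, and Zeta — a synapomorphy uniting that clade.
nictitating membrane: derived state 'yes' in Epsilon only — an autapomorphy, so it tells us nothing about relationships among taxa.
Only Alpha, Beta, and Zeta show the derived state 'yes' for gular pouch, supporting them as a clade.
asymmetric ears: derived state 'yes' in Alpha only — an autapomorphy, so it tells us nothing about relationships among taxa.
Only Alpha and Zeta show the derived state 'yes' for caudal autotomy, supporting them as a clade.
Most parsimonious ingroup topology: ((((Zeta,Alpha),Beta),Epsilon),Gamma).
Gamma is sister to the clade containing all other ingroup taxa, so it is the earliest-diverging (most basal) ingroup lineage.

Gamma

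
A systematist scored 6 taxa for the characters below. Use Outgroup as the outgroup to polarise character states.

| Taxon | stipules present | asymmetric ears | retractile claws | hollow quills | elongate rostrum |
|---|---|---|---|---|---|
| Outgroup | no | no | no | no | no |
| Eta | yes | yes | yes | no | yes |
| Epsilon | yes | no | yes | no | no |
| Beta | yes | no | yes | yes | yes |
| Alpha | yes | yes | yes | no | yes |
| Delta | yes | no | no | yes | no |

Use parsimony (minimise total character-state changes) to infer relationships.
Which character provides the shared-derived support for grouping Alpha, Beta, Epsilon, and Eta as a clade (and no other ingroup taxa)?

The outgroup has state 'no' for every character, so 'yes' is the derived state throughout.
All ingroup taxa share the derived state 'yes' for stipules present; it defines the ingroup but does not resolve relationships within it.
Only Alpha and Eta show the derived state 'yes' for asymmetric ears, supporting them as a clade.
retractile claws: derived state 'yes' in Alpha, Beta, Epsilon, and Eta only — synapomorphy for {Alpha, Beta, Epsilon, Eta}.
hollow quills groups Beta and Delta, which is incompatible with the clades supported by the remaining characters; treating it as convergent (homoplasy) costs fewer steps than any alternative tree.
elongate rostrum (derived state 'yes') is shared by Alpha, Beta, and Eta — a synapomorphy uniting that clade.
Most parsimonious ingroup topology: ((((Eta,Alpha),Beta),Epsilon),Delta).
The clade {Alpha, Beta, Epsilon, Eta} is supported by retractile claws: its derived state 'yes' occurs in exactly those taxa and in no other taxon (including the outgroup).

retractile claws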